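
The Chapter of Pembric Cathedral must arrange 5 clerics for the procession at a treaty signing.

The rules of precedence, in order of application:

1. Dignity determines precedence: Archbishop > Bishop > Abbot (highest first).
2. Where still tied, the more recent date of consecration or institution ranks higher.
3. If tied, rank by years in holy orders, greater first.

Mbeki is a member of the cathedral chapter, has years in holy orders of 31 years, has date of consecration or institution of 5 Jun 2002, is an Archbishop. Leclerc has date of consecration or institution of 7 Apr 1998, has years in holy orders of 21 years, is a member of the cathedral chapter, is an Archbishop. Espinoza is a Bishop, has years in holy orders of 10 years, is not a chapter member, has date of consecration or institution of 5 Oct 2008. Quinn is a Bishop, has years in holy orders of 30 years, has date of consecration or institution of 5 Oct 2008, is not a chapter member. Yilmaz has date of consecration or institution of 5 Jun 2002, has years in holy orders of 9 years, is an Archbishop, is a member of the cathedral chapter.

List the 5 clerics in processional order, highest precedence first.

By dignity: Mbeki, Yilmaz and Leclerc (Archbishop); then Quinn and Espinoza (Bishop).
Among Mbeki, Yilmaz and Leclerc, by date of consecration or institution (later first): Mbeki and Yilmaz (5 Jun 2002) before Leclerc (7 Apr 1998).
Among Mbeki and Yilmaz, by years in holy orders (higher first): Mbeki (31 years) before Yilmaz (9 years).
Quinn and Espinoza both have date of consecration or institution 5 Oct 2008, so the next rule applies.
Among Quinn and Espinoza, by years in holy orders (higher first): Quinn (30 years) before Espinoza (10 years).
Full order: Mbeki, Yilmaz, Leclerc, Quinn, Espinoza.

Mbeki, Yilmaz, Leclerc, Quinn, Espinoza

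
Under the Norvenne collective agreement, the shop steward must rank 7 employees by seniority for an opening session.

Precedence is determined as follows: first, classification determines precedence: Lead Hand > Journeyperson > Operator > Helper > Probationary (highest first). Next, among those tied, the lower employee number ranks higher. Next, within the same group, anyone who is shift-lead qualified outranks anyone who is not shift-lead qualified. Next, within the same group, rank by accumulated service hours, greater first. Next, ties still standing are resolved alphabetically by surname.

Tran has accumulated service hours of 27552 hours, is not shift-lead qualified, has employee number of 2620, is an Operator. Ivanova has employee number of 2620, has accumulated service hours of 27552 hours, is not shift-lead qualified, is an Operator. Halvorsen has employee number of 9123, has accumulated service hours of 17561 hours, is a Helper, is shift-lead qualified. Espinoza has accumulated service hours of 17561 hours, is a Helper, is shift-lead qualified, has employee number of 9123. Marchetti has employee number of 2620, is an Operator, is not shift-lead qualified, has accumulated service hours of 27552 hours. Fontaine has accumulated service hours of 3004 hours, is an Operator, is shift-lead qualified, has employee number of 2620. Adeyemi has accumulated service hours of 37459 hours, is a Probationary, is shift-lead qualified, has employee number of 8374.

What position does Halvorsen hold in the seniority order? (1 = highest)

By classification: Fontaine, Ivanova, Marchetti and Tran (Operator); then Espinoza and Halvorsen (Helper); then Adeyemi (Probationary).
Fontaine, Ivanova, Marchetti and Tran all have employee number 2620, so the next rule applies.
Among Fontaine, Ivanova, Marchetti and Tran, shift-lead qualified before not shift-lead qualified: Fontaine (shift-lead qualified) before Ivanova, Marchetti and Tran (not shift-lead qualified).
Ivanova, Marchetti and Tran all have accumulated service hours 27552 hours, so the next rule applies.
Among Ivanova, Marchetti and Tran, alphabetically by surname: Ivanova before Marchetti before Tran.
Espinoza and Halvorsen both have employee number 9123, so the next rule applies.
Espinoza and Halvorsen are each shift-lead qualified, so the next rule applies.
Espinoza and Halvorsen both have accumulated service hours 17561 hours, so the next rule applies.
Among Espinoza and Halvorsen, alphabetically by surname: Espinoza before Halvorsen.
Order: Fontaine, Ivanova, Marchetti, Tran, Espinoza, Halvorsen, Adeyemi. So position 6.

6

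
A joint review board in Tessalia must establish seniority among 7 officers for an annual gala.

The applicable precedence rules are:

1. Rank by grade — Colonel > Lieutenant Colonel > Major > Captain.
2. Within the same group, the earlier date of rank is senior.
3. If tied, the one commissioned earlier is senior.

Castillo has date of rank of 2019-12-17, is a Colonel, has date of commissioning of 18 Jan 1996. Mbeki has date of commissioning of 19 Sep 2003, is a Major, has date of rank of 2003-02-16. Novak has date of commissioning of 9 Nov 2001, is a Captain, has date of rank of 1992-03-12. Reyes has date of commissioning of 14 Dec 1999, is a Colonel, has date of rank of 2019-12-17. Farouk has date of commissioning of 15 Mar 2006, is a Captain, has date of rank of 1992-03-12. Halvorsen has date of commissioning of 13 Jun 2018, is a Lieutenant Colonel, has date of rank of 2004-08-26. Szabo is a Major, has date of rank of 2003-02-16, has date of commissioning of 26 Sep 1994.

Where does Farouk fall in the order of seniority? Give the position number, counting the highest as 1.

By grade: Castillo and Reyes (Colonel); then Halvorsen (Lieutenant Colonel); then Szabo and Mbeki (Major); then Novak and Farouk (Captain).
Castillo and Reyes both have date of rank 2019-12-17, so the next rule applies.
Among Castillo and Reyes, by date of commissioning (earlier first): Castillo (18 Jan 1996) before Reyes (14 Dec 1999).
Szabo and Mbeki both have date of rank 2003-02-16, so the next rule applies.
Among Szabo and Mbeki, by date of commissioning (earlier first): Szabo (26 Sep 1994) before Mbeki (19 Sep 2003).
Novak and Farouk both have date of rank 1992-03-12, so the next rule applies.
Among Novak and Farouk, by date of commissioning (earlier first): Novak (9 Nov 2001) before Farouk (15 Mar 2006).
Order: Castillo, Reyes, Halvorsen, Szabo, Mbeki, Novak, Farouk. So position 7.

7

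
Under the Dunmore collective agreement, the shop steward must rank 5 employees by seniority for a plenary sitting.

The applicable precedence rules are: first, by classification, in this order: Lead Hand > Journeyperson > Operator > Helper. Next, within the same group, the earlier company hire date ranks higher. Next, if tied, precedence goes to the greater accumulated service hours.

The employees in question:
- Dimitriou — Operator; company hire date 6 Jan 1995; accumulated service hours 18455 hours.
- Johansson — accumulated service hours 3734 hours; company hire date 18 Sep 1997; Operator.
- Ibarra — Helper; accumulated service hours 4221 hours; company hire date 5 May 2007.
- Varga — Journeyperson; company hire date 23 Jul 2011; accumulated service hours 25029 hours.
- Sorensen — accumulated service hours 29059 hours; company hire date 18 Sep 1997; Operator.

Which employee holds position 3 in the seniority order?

By classification: Varga (Journeyperson); then Dimitriou, Sorensen and Johansson (Operator); then Ibarra (Helper).
Among Dimitriou, Sorensen and Johansson, by company hire date (earlier first): Dimitriou (6 Jan 1995) before Sorensen and Johansson (18 Sep 1997).
Among Sorensen and Johansson, by accumulated service hours (higher first): Sorensen (29059 hours) before Johansson (3734 hours).
Order: Varga, Dimitriou, Sorensen, Johansson, Ibarra.

Sorensen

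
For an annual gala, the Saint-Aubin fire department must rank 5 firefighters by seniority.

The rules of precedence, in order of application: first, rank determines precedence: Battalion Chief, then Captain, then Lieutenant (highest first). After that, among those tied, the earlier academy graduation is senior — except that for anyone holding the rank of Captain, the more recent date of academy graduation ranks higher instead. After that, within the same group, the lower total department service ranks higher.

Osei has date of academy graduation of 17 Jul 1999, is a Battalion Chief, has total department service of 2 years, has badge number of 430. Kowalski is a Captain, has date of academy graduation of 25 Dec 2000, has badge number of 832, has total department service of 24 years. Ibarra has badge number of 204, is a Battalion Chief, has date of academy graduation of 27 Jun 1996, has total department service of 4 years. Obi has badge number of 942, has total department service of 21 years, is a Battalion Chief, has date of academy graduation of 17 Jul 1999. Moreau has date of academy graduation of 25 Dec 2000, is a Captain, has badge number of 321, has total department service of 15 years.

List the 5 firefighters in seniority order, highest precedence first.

By rank: Ibarra, Osei and Obi (Battalion Chief); then Moreau and Kowalski (Captain).
Among Ibarra, Osei and Obi, by date of academy graduation (earlier first): Ibarra (27 Jun 1996) before Osei and Obi (17 Jul 1999).
Among Osei and Obi, by total department service (lower first): Osei (2 years) before Obi (21 years).
Moreau and Kowalski both have date of academy graduation 25 Dec 2000, so the next rule applies.
Among Moreau and Kowalski, by total department service (lower first): Moreau (15 years) before Kowalski (24 years).
Full order: Ibarra, Osei, Obi, Moreau, Kowalski.

Ibarra, Osei, Obi, Moreau, Kowalski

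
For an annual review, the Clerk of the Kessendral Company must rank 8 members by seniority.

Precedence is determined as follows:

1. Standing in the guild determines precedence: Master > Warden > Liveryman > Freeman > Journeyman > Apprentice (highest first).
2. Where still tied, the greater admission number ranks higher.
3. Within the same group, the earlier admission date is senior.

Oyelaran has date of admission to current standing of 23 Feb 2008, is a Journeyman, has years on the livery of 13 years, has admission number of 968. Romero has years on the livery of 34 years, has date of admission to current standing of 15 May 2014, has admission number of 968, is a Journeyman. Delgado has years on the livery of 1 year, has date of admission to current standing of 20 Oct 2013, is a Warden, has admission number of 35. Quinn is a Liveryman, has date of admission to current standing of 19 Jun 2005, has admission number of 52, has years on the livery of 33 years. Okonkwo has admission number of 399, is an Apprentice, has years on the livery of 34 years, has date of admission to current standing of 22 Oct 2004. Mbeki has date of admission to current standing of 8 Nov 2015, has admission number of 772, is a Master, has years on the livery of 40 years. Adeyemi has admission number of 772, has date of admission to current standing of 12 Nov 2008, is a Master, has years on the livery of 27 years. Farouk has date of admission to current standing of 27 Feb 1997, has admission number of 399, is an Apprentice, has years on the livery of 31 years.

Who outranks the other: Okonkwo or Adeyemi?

Adeyemi

By standing in the guild: Adeyemi and Mbeki (Master); then Delgado (Warden); then Quinn (Liveryman); then Oyelaran and Romero (Journeyman); then Farouk and Okonkwo (Apprentice).
Adeyemi and Mbeki both have admission number 772, so the next rule applies.
Among Adeyemi and Mbeki, by date of admission to current standing (earlier first): Adeyemi (12 Nov 2008) before Mbeki (8 Nov 2015).
Oyelaran and Romero both have admission number 968, so the next rule applies.
Among Oyelaran and Romero, by date of admission to current standing (earlier first): Oyelaran (23 Feb 2008) before Romero (15 May 2014).
Farouk and Okonkwo both have admission number 399, so the next rule applies.
Among Farouk and Okonkwo, by date of admission to current standing (earlier first): Farouk (27 Feb 1997) before Okonkwo (22 Oct 2004).
So Adeyemi takes precedence.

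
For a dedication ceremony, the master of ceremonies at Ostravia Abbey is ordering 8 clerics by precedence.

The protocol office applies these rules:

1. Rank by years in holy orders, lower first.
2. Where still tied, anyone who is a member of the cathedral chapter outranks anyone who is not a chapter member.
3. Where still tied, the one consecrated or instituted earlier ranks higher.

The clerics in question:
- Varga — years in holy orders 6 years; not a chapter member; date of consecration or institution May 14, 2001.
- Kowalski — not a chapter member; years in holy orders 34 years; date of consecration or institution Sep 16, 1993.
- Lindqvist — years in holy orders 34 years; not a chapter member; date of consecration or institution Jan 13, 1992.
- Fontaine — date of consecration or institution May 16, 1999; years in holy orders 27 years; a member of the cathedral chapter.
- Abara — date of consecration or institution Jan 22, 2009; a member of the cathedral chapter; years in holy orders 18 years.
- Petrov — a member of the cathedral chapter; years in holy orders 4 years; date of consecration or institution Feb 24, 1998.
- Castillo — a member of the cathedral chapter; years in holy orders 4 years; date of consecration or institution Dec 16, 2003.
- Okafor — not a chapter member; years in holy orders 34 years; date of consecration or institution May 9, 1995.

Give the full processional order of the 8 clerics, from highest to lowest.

Petrov, Castillo, Varga, Abara, Fontaine, Lindqvist, Kowalski, Okafor

By years in holy orders (lower first): Petrov and Castillo (both 4 years); then Varga (6 years); then Abara (18 years); then Fontaine (27 years); then Lindqvist, Kowalski and Okafor (each 34 years).
Petrov and Castillo are each a member of the cathedral chapter, so the next rule applies.
Among Petrov and Castillo, by date of consecration or institution (earlier first): Petrov (Feb 24, 1998) before Castillo (Dec 16, 2003).
Lindqvist, Kowalski and Okafor are each not a chapter member, so the next rule applies.
Among Lindqvist, Kowalski and Okafor, by date of consecration or institution (earlier first): Lindqvist (Jan 13, 1992) before Kowalski (Sep 16, 1993) before Okafor (May 9, 1995).
Full order: Petrov, Castillo, Varga, Abara, Fontaine, Lindqvist, Kowalski, Okafor.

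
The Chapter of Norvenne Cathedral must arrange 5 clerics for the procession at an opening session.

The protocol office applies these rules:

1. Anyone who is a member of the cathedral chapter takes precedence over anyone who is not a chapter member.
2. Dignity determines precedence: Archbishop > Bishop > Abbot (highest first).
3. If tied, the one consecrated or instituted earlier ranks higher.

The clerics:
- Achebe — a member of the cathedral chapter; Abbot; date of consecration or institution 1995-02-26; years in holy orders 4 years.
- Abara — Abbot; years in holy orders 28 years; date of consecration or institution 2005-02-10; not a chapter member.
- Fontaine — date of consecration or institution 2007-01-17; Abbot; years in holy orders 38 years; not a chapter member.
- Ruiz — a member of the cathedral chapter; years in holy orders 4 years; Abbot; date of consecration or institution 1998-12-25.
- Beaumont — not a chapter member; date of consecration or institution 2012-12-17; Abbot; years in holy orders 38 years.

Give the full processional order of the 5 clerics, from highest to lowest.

By the first rule: Achebe and Ruiz (both a member of the cathedral chapter); then Abara, Fontaine and Beaumont (each not a chapter member).
Achebe and Ruiz are each Abbot, so the next rule applies.
Among Achebe and Ruiz, by date of consecration or institution (earlier first): Achebe (1995-02-26) before Ruiz (1998-12-25).
Abara, Fontaine and Beaumont are each Abbot, so the next rule applies.
Among Abara, Fontaine and Beaumont, by date of consecration or institution (earlier first): Abara (2005-02-10) before Fontaine (2007-01-17) before Beaumont (2012-12-17).
Full order: Achebe, Ruiz, Abara, Fontaine, Beaumont.

Achebe, Ruiz, Abara, Fontaine, Beaumont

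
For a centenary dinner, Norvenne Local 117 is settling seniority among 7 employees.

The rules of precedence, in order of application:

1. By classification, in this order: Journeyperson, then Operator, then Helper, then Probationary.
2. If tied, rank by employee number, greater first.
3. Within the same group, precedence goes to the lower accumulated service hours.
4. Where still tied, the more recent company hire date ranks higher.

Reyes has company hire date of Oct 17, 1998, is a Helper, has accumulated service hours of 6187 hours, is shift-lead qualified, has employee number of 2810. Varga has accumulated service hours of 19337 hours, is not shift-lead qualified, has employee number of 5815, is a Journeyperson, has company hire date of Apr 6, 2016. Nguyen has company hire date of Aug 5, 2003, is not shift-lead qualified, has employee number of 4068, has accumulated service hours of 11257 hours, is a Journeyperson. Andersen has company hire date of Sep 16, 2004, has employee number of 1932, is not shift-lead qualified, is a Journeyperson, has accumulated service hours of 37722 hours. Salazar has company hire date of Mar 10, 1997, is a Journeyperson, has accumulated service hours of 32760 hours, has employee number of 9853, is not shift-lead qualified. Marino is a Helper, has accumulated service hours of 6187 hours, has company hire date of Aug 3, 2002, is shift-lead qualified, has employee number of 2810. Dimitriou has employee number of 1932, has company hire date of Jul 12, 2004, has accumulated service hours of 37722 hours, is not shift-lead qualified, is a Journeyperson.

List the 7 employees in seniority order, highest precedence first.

Salazar, Varga, Nguyen, Andersen, Dimitriou, Marino, Reyes

By classification: Salazar, Varga, Nguyen, Andersen and Dimitriou (Journeyperson); then Marino and Reyes (Helper).
Among Salazar, Varga, Nguyen, Andersen and Dimitriou, by employee number (higher first): Salazar (9853) before Varga (5815) before Nguyen (4068) before Andersen and Dimitriou (1932).
Andersen and Dimitriou both have accumulated service hours 37722 hours, so the next rule applies.
Among Andersen and Dimitriou, by company hire date (later first): Andersen (Sep 16, 2004) before Dimitriou (Jul 12, 2004).
Marino and Reyes both have employee number 2810, so the next rule applies.
Marino and Reyes both have accumulated service hours 6187 hours, so the next rule applies.
Among Marino and Reyes, by company hire date (later first): Marino (Aug 3, 2002) before Reyes (Oct 17, 1998).
Full order: Salazar, Varga, Nguyen, Andersen, Dimitriou, Marino, Reyes.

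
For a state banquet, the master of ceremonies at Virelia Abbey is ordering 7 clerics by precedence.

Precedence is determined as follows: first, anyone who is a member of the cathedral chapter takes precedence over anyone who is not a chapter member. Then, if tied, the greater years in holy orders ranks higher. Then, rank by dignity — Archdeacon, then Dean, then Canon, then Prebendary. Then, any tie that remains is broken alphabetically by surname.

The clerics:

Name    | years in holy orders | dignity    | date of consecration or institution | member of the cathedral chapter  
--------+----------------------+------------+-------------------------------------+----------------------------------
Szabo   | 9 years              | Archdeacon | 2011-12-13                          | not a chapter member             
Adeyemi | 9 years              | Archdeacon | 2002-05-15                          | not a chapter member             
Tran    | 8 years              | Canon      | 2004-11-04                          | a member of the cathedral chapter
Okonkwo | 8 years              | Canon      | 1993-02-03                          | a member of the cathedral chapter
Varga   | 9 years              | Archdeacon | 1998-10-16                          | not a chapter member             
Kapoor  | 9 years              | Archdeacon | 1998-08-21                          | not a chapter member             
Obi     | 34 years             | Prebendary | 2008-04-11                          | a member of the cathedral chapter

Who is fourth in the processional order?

Adeyemi

By the first rule: Obi, Okonkwo and Tran (each a member of the cathedral chapter); then Adeyemi, Kapoor, Szabo and Varga (each not a chapter member).
Among Obi, Okonkwo and Tran, by years in holy orders (higher first): Obi (34 years) before Okonkwo and Tran (8 years).
Okonkwo and Tran are each Canon, so the next rule applies.
Among Okonkwo and Tran, alphabetically by surname: Okonkwo before Tran.
Adeyemi, Kapoor, Szabo and Varga all have years in holy orders 9 years, so the next rule applies.
Adeyemi, Kapoor, Szabo and Varga are each Archdeacon, so the next rule applies.
Among Adeyemi, Kapoor, Szabo and Varga, alphabetically by surname: Adeyemi before Kapoor before Szabo before Varga.
Order: Obi, Okonkwo, Tran, Adeyemi, Kapoor, Szabo, Varga.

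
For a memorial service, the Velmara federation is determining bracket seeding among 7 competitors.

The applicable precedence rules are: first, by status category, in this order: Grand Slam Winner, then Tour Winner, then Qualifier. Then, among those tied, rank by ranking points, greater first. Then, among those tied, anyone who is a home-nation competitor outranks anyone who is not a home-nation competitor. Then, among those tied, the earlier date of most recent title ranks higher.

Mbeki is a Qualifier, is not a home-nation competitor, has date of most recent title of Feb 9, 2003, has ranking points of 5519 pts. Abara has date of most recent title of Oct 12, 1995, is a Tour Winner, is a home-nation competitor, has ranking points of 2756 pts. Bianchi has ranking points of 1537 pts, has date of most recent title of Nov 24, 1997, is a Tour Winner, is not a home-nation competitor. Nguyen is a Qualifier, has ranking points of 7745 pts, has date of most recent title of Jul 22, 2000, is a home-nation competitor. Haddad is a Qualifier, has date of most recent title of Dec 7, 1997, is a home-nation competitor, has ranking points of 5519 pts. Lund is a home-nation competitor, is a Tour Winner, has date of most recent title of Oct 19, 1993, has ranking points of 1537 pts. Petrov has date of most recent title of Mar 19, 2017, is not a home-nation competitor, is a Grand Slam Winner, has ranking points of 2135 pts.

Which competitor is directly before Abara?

By status category: Petrov (Grand Slam Winner); then Abara, Lund and Bianchi (Tour Winner); then Nguyen, Haddad and Mbeki (Qualifier).
Among Abara, Lund and Bianchi, by ranking points (higher first): Abara (2756 pts) before Lund and Bianchi (1537 pts).
Among Lund and Bianchi, a home-nation competitor before not a home-nation competitor: Lund (a home-nation competitor) before Bianchi (not a home-nation competitor).
Among Nguyen, Haddad and Mbeki, by ranking points (higher first): Nguyen (7745 pts) before Haddad and Mbeki (5519 pts).
Among Haddad and Mbeki, a home-nation competitor before not a home-nation competitor: Haddad (a home-nation competitor) before Mbeki (not a home-nation competitor).
Order: Petrov, Abara, Lund, Bianchi, Nguyen, Haddad, Mbeki.

Petrov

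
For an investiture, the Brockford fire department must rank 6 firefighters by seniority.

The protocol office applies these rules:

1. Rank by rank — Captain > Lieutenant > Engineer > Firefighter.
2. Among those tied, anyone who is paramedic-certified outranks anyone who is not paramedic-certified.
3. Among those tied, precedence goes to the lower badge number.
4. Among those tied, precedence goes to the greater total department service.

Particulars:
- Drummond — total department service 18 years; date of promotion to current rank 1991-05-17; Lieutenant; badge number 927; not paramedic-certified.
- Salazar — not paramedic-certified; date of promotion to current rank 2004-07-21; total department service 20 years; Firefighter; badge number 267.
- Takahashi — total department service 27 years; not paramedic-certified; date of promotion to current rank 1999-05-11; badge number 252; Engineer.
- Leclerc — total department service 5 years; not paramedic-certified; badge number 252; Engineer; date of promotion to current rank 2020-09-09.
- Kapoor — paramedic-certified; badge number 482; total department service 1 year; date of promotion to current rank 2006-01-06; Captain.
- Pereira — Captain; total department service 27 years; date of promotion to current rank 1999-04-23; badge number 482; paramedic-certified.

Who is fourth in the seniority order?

By rank: Pereira and Kapoor (Captain); then Drummond (Lieutenant); then Takahashi and Leclerc (Engineer); then Salazar (Firefighter).
Pereira and Kapoor are each paramedic-certified, so the next rule applies.
Pereira and Kapoor both have badge number 482, so the next rule applies.
Among Pereira and Kapoor, by total department service (higher first): Pereira (27 years) before Kapoor (1 year).
Takahashi and Leclerc are each not paramedic-certified, so the next rule applies.
Takahashi and Leclerc both have badge number 252, so the next rule applies.
Among Takahashi and Leclerc, by total department service (higher first): Takahashi (27 years) before Leclerc (5 years).
Order: Pereira, Kapoor, Drummond, Takahashi, Leclerc, Salazar.

Takahashi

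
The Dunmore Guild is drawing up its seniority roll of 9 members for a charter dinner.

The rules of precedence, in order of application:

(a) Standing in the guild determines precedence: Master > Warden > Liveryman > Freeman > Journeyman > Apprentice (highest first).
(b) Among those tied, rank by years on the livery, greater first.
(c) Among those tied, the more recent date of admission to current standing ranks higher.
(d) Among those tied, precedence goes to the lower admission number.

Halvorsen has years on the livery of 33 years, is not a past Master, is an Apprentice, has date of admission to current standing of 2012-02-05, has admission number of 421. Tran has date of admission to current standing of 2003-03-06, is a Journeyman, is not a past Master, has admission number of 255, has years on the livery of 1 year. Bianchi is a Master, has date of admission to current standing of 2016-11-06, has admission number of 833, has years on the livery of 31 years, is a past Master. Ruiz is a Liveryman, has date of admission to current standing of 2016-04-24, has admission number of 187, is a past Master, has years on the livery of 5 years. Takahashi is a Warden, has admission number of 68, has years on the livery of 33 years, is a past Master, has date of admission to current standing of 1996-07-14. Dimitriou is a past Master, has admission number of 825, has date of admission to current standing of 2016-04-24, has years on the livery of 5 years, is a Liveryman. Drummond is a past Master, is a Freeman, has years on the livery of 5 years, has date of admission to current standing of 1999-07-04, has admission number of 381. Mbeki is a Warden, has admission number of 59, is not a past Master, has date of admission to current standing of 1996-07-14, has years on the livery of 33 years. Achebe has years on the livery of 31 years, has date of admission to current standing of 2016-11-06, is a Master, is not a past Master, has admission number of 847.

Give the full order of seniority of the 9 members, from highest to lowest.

By standing in the guild: Bianchi and Achebe (Master); then Mbeki and Takahashi (Warden); then Ruiz and Dimitriou (Liveryman); then Drummond (Freeman); then Tran (Journeyman); then Halvorsen (Apprentice).
Bianchi and Achebe both have years on the livery 31 years, so the next rule applies.
Bianchi and Achebe both have date of admission to current standing 2016-11-06, so the next rule applies.
Among Bianchi and Achebe, by admission number (lower first): Bianchi (833) before Achebe (847).
Mbeki and Takahashi both have years on the livery 33 years, so the next rule applies.
Mbeki and Takahashi both have date of admission to current standing 1996-07-14, so the next rule applies.
Among Mbeki and Takahashi, by admission number (lower first): Mbeki (59) before Takahashi (68).
Ruiz and Dimitriou both have years on the livery 5 years, so the next rule applies.
Ruiz and Dimitriou both have date of admission to current standing 2016-04-24, so the next rule applies.
Among Ruiz and Dimitriou, by admission number (lower first): Ruiz (187) before Dimitriou (825).
Full order: Bianchi, Achebe, Mbeki, Takahashi, Ruiz, Dimitriou, Drummond, Tran, Halvorsen.

Bianchi, Achebe, Mbeki, Takahashi, Ruiz, Dimitriou, Drummond, Tran, Halvorsen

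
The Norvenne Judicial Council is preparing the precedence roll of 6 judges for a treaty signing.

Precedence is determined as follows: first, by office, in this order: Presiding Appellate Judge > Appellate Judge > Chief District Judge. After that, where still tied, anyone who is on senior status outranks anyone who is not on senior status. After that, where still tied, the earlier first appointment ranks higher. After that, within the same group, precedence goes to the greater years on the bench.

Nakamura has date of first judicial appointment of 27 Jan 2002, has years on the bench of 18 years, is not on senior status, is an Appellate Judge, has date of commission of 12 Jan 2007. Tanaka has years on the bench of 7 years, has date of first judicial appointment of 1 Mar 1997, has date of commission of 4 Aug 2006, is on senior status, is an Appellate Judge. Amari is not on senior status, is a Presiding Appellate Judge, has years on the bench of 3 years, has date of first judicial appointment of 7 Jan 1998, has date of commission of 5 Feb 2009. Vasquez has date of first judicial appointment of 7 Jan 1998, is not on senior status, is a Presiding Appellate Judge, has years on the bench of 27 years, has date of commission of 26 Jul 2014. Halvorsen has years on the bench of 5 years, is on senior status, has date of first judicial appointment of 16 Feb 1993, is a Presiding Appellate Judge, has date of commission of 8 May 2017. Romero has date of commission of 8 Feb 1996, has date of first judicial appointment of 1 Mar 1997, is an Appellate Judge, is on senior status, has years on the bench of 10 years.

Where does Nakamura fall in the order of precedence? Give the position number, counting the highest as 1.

6

By office: Halvorsen, Vasquez and Amari (Presiding Appellate Judge); then Romero, Tanaka and Nakamura (Appellate Judge).
Among Halvorsen, Vasquez and Amari, on senior status before not on senior status: Halvorsen (on senior status) before Vasquez and Amari (not on senior status).
Vasquez and Amari both have date of first judicial appointment 7 Jan 1998, so the next rule applies.
Among Vasquez and Amari, by years on the bench (higher first): Vasquez (27 years) before Amari (3 years).
Among Romero, Tanaka and Nakamura, on senior status before not on senior status: Romero and Tanaka (on senior status) before Nakamura (not on senior status).
Romero and Tanaka both have date of first judicial appointment 1 Mar 1997, so the next rule applies.
Among Romero and Tanaka, by years on the bench (higher first): Romero (10 years) before Tanaka (7 years).
Order: Halvorsen, Vasquez, Amari, Romero, Tanaka, Nakamura. So position 6.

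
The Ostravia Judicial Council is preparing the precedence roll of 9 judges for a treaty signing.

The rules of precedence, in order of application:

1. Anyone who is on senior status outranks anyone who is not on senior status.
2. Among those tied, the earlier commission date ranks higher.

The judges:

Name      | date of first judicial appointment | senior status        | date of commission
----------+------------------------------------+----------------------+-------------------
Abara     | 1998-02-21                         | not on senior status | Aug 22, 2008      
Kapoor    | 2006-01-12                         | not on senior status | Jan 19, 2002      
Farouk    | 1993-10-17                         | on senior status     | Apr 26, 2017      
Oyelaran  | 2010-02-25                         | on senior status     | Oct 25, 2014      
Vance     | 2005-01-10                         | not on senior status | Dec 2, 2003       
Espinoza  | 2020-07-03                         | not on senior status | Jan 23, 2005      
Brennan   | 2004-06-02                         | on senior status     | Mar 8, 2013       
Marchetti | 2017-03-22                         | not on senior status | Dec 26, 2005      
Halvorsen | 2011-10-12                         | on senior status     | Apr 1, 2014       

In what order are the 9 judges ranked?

By the first rule: Brennan, Halvorsen, Oyelaran and Farouk (each on senior status); then Kapoor, Vance, Espinoza, Marchetti and Abara (each not on senior status).
Among Brennan, Halvorsen, Oyelaran and Farouk, by date of commission (earlier first): Brennan (Mar 8, 2013) before Halvorsen (Apr 1, 2014) before Oyelaran (Oct 25, 2014) before Farouk (Apr 26, 2017).
Among Kapoor, Vance, Espinoza, Marchetti and Abara, by date of commission (earlier first): Kapoor (Jan 19, 2002) before Vance (Dec 2, 2003) before Espinoza (Jan 23, 2005) before Marchetti (Dec 26, 2005) before Abara (Aug 22, 2008).
Full order: Brennan, Halvorsen, Oyelaran, Farouk, Kapoor, Vance, Espinoza, Marchetti, Abara.

Brennan, Halvorsen, Oyelaran, Farouk, Kapoor, Vance, Espinoza, Marchetti, Abara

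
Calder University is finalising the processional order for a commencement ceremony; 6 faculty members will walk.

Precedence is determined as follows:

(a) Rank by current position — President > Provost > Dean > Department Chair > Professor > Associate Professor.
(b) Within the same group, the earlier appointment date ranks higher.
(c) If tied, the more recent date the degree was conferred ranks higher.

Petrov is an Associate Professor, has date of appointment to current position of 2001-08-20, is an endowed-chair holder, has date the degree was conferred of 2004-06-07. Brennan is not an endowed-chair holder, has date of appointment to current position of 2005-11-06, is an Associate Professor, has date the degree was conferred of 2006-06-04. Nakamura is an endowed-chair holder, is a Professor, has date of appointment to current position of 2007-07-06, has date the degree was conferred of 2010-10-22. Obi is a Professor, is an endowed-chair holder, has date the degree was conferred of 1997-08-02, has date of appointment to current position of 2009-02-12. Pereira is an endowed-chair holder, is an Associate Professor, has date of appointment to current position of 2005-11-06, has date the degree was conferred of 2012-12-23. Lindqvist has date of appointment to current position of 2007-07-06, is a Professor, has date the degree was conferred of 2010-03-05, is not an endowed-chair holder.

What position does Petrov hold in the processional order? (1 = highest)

By current position: Nakamura, Lindqvist and Obi (Professor); then Petrov, Pereira and Brennan (Associate Professor).
Among Nakamura, Lindqvist and Obi, by date of appointment to current position (earlier first): Nakamura and Lindqvist (2007-07-06) before Obi (2009-02-12).
Among Nakamura and Lindqvist, by date the degree was conferred (later first): Nakamura (2010-10-22) before Lindqvist (2010-03-05).
Among Petrov, Pereira and Brennan, by date of appointment to current position (earlier first): Petrov (2001-08-20) before Pereira and Brennan (2005-11-06).
Among Pereira and Brennan, by date the degree was conferred (later first): Pereira (2012-12-23) before Brennan (2006-06-04).
Order: Nakamura, Lindqvist, Obi, Petrov, Pereira, Brennan. So position 4.

4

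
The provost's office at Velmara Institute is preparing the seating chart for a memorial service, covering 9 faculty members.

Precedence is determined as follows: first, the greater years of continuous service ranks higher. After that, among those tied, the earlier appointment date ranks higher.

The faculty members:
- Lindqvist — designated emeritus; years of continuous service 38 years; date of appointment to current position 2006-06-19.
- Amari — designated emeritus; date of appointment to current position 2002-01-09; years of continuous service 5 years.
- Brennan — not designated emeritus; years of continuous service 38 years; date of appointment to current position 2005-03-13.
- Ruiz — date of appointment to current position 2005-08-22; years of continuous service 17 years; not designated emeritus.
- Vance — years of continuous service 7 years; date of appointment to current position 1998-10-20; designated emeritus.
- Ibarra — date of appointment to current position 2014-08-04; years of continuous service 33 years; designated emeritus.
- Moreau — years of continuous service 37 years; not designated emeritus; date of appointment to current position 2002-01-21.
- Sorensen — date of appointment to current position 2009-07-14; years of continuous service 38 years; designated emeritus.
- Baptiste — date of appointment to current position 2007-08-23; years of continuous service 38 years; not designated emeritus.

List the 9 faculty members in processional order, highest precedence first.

Brennan, Lindqvist, Baptiste, Sorensen, Moreau, Ibarra, Ruiz, Vance, Amari

By years of continuous service (higher first): Brennan, Lindqvist, Baptiste and Sorensen (each 38 years); then Moreau (37 years); then Ibarra (33 years); then Ruiz (17 years); then Vance (7 years); then Amari (5 years).
Among Brennan, Lindqvist, Baptiste and Sorensen, by date of appointment to current position (earlier first): Brennan (2005-03-13) before Lindqvist (2006-06-19) before Baptiste (2007-08-23) before Sorensen (2009-07-14).
Full order: Brennan, Lindqvist, Baptiste, Sorensen, Moreau, Ibarra, Ruiz, Vance, Amari.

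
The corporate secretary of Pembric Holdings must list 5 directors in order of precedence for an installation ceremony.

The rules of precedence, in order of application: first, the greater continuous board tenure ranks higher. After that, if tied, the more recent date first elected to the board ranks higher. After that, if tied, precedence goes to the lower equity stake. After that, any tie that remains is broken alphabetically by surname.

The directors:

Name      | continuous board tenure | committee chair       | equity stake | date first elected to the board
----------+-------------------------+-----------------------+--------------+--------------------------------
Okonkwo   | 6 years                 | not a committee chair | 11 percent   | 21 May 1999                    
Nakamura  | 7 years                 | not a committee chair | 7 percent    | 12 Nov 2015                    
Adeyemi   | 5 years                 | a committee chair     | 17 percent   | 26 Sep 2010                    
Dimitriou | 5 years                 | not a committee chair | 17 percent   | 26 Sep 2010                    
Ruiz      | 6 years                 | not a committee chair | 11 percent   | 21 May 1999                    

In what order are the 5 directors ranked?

By continuous board tenure (higher first): Nakamura (7 years); then Okonkwo and Ruiz (both 6 years); then Adeyemi and Dimitriou (both 5 years).
Okonkwo and Ruiz both have date first elected to the board 21 May 1999, so the next rule applies.
Okonkwo and Ruiz both have equity stake 11 percent, so the next rule applies.
Among Okonkwo and Ruiz, alphabetically by surname: Okonkwo before Ruiz.
Adeyemi and Dimitriou both have date first elected to the board 26 Sep 2010, so the next rule applies.
Adeyemi and Dimitriou both have equity stake 17 percent, so the next rule applies.
Among Adeyemi and Dimitriou, alphabetically by surname: Adeyemi before Dimitriou.
Full order: Nakamura, Okonkwo, Ruiz, Adeyemi, Dimitriou.

Nakamura, Okonkwo, Ruiz, Adeyemi, Dimitriou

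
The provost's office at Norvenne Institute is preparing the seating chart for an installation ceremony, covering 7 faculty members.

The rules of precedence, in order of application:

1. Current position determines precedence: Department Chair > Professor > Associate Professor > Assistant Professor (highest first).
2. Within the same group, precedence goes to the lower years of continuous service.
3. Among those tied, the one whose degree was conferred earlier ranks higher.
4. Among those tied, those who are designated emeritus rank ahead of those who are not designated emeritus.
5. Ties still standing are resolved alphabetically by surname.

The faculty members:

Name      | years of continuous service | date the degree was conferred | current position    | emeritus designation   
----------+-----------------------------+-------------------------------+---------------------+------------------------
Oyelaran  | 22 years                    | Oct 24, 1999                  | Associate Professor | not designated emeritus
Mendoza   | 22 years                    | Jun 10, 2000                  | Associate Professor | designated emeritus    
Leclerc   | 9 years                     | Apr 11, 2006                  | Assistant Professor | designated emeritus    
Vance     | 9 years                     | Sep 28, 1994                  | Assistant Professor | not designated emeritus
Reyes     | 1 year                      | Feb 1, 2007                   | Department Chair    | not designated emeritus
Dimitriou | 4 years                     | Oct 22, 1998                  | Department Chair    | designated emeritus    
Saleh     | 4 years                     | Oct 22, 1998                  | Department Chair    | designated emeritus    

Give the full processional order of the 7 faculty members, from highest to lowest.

Reyes, Dimitriou, Saleh, Oyelaran, Mendoza, Vance, Leclerc

By current position: Reyes, Dimitriou and Saleh (Department Chair); then Oyelaran and Mendoza (Associate Professor); then Vance and Leclerc (Assistant Professor).
Among Reyes, Dimitriou and Saleh, by years of continuous service (lower first): Reyes (1 year) before Dimitriou and Saleh (4 years).
Dimitriou and Saleh both have date the degree was conferred Oct 22, 1998, so the next rule applies.
Dimitriou and Saleh are each designated emeritus, so the next rule applies.
Among Dimitriou and Saleh, alphabetically by surname: Dimitriou before Saleh.
Oyelaran and Mendoza both have years of continuous service 22 years, so the next rule applies.
Among Oyelaran and Mendoza, by date the degree was conferred (earlier first): Oyelaran (Oct 24, 1999) before Mendoza (Jun 10, 2000).
Vance and Leclerc both have years of continuous service 9 years, so the next rule applies.
Among Vance and Leclerc, by date the degree was conferred (earlier first): Vance (Sep 28, 1994) before Leclerc (Apr 11, 2006).
Full order: Reyes, Dimitriou, Saleh, Oyelaran, Mendoza, Vance, Leclerc.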